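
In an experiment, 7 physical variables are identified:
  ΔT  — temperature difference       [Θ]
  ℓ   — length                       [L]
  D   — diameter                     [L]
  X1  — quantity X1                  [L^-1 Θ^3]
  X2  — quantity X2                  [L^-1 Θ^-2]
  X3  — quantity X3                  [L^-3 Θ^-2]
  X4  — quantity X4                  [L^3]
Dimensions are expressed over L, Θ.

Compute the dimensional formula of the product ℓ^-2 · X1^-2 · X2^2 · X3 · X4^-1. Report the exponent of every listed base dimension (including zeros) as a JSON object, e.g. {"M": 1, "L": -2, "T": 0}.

{"L": -8, "Θ": -12}

Write exponents as rows L,Θ / cols ΔT,ℓ,D,X1,X2,X3,X4:
  L: [ 0  1  1 -1 -1 -3  3]
  Θ: [ 1  0  0  3 -2 -2  0]
  [L]: (-2)·1+(-2)·-1+(2)·-1+(1)·-3+(-1)·3 = -8
  [Θ]: (-2)·0+(-2)·3+(2)·-2+(1)·-2+(-1)·0 = -12
⇒ L^-8 Θ^-12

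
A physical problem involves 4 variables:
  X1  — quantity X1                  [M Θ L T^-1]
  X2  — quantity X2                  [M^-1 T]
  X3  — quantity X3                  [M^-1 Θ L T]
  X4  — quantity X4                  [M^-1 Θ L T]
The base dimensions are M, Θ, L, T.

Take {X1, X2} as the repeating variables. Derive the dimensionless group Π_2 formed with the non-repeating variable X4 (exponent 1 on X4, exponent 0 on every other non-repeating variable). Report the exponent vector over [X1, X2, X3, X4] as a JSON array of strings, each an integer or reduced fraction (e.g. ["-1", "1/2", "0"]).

Dimensional matrix (M×Θ×L×T by X1×X2×X3×X4):
  M: [ 1 -1 -1 -1]
  Θ: [ 1  0  1  1]
  L: [ 1  0  1  1]
  T: [-1  1  1  1]
Row reduction gives pivot columns X1,X2; rank = 2
Repeat: X1,X2; free: X3,X4
RREF:
  r0: [   1    0    1    1]
  r1: [   0    1    2    2]
  r2: [   0    0    0    0]
  r3: [   0    0    0    0]
Fix exponent of X4 at 1, X3 at 0; solve each RREF row for its pivot's exponent:
  r0: exp(X1) + (1)·1 = 0 ⇒ exp(X1) = -1
  r1: exp(X2) + (2)·1 = 0 ⇒ exp(X2) = -2
Π_2 = X1^-1 · X2^-2 · X4

["-1", "-2", "0", "1"]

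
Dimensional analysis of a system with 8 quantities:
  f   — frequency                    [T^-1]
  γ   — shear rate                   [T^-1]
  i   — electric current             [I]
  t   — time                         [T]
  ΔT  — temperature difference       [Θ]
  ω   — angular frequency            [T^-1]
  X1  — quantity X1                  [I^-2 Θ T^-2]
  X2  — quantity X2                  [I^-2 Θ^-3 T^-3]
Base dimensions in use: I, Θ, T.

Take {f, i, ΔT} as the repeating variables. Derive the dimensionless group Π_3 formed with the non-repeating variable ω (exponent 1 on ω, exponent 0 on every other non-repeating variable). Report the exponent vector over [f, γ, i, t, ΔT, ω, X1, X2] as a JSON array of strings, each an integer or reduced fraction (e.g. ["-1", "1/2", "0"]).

["-1", "0", "0", "0", "0", "1", "0", "0"]

Write exponents as rows I,Θ,T / cols f,γ,i,t,ΔT,ω,X1,X2:
  I: [ 0  0  1  0  0  0 -2 -2]
  Θ: [ 0  0  0  0  1  0  1 -3]
  T: [-1 -1  0  1  0 -1 -2 -3]
RREF → pivots at {f,i,ΔT} ⇒ r = 3
Pivot set = {f,i,ΔT}, free = {γ,t,ω,X1,X2}
RREF:
  r0: [   1    1    0   -1    0    1    2    3]
  r1: [   0    0    1    0    0    0   -2   -2]
  r2: [   0    0    0    0    1    0    1   -3]
Fix exponent of ω at 1, γ at 0, t at 0, X1 at 0, X2 at 0; solve each RREF row for its pivot's exponent:
  r0: exp(f) + (1)·1 = 0 ⇒ exp(f) = -1
  r1: exp(i) + (0)·1 = 0 ⇒ exp(i) = 0
  r2: exp(ΔT) + (0)·1 = 0 ⇒ exp(ΔT) = 0
Π_3 = f^-1 · ω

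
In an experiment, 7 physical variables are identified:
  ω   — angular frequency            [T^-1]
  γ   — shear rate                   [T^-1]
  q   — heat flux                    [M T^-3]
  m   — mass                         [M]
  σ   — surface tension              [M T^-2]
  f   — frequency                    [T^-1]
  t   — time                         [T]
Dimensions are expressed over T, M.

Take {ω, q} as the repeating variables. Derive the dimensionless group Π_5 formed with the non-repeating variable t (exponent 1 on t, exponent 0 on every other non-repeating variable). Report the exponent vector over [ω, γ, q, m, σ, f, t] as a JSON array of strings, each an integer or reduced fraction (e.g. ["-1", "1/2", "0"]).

["1", "0", "0", "0", "0", "0", "1"]

Exponent matrix [T,M] × [ω,γ,q,m,σ,f,t]:
  T: [-1 -1 -3  0 -2 -1  1]
  M: [ 0  0  1  1  1  0  0]
Echelon form has 2 nonzero rows (pivots: ω,q)
Pivot set = {ω,q}, free = {γ,m,σ,f,t}
RREF:
  r0: [   1    1    0   -3   -1    1   -1]
  r1: [   0    0    1    1    1    0    0]
Fix exponent of t at 1, γ at 0, m at 0, σ at 0, f at 0; solve each RREF row for its pivot's exponent:
  r0: exp(ω) + (-1)·1 = 0 ⇒ exp(ω) = 1
  r1: exp(q) + (0)·1 = 0 ⇒ exp(q) = 0
Π_5 = ω · t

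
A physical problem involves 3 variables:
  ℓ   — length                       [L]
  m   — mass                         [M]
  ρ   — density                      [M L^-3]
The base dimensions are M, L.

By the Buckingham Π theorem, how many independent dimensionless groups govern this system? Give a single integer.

Write exponents as rows M,L / cols ℓ,m,ρ:
  M: [ 0  1  1]
  L: [ 1  0 -3]
RREF → pivots at {ℓ,m} ⇒ r = 2
n=3, r=2 ⇒ 1 dimensionless group

1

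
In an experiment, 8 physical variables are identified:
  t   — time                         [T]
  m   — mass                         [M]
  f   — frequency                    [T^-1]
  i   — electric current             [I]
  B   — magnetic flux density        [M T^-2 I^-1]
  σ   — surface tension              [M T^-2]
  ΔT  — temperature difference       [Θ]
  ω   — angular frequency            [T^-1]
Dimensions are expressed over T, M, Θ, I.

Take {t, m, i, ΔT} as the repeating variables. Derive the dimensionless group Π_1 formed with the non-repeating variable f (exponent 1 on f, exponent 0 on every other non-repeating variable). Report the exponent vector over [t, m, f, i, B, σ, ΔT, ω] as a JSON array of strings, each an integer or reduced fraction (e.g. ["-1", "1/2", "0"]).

["1", "0", "1", "0", "0", "0", "0", "0"]

Write exponents as rows T,M,Θ,I / cols t,m,f,i,B,σ,ΔT,ω:
  T: [ 1  0 -1  0 -2 -2  0 -1]
  M: [ 0  1  0  0  1  1  0  0]
  Θ: [ 0  0  0  0  0  0  1  0]
  I: [ 0  0  0  1 -1  0  0  0]
RREF → pivots at {t,m,i,ΔT} ⇒ r = 4
Pivot set = {t,m,i,ΔT}, free = {f,B,σ,ω}
RREF:
  r0: [   1    0   -1    0   -2   -2    0   -1]
  r1: [   0    1    0    0    1    1    0    0]
  r2: [   0    0    0    1   -1    0    0    0]
  r3: [   0    0    0    0    0    0    1    0]
Fix exponent of f at 1, B at 0, σ at 0, ω at 0; solve each RREF row for its pivot's exponent:
  r0: exp(t) + (-1)·1 = 0 ⇒ exp(t) = 1
  r1: exp(m) + (0)·1 = 0 ⇒ exp(m) = 0
  r2: exp(i) + (0)·1 = 0 ⇒ exp(i) = 0
  r3: exp(ΔT) + (0)·1 = 0 ⇒ exp(ΔT) = 0
Π_1 = t · f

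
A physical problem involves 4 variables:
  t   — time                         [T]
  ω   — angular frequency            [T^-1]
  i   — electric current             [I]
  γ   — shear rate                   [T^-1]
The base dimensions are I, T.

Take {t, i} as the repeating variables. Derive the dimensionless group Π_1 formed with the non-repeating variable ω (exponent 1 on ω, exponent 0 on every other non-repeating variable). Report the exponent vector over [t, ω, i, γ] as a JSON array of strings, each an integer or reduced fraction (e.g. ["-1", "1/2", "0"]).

["1", "1", "0", "0"]

Dimensional matrix (I×T by t×ω×i×γ):
  I: [ 0  0  1  0]
  T: [ 1 -1  0 -1]
Row reduction gives pivot columns t,i; rank = 2
Pivot set = {t,i}, free = {ω,γ}
RREF:
  r0: [   1   -1    0   -1]
  r1: [   0    0    1    0]
Fix exponent of ω at 1, γ at 0; solve each RREF row for its pivot's exponent:
  r0: exp(t) + (-1)·1 = 0 ⇒ exp(t) = 1
  r1: exp(i) + (0)·1 = 0 ⇒ exp(i) = 0
Π_1 = t · ω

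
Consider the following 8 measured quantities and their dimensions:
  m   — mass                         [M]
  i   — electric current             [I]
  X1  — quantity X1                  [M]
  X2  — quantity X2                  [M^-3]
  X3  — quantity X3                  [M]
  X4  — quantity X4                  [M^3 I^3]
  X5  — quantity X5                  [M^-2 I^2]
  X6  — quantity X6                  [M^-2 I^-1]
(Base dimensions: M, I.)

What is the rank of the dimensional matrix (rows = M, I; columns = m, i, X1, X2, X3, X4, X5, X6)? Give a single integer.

Exponent matrix [M,I] × [m,i,X1,X2,X3,X4,X5,X6]:
  M: [ 1  0  1 -3  1  3 -2 -2]
  I: [ 0  1  0  0  0  3  2 -1]
RREF → pivots at {m,i} ⇒ r = 2

2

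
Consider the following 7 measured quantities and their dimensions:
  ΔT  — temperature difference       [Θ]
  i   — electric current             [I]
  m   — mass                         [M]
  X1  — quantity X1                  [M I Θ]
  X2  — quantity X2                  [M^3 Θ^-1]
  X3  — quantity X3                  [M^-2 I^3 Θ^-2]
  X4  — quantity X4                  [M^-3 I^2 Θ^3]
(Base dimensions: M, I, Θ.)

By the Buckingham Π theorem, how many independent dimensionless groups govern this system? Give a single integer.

Dimensional matrix (M×I×Θ by ΔT×i×m×X1×X2×X3×X4):
  M: [ 0  0  1  1  3 -2 -3]
  I: [ 0  1  0  1  0  3  2]
  Θ: [ 1  0  0  1 -1 -2  3]
Row reduction gives pivot columns ΔT,i,m; rank = 3
7 vars − rank 3 = 4 Π groups

4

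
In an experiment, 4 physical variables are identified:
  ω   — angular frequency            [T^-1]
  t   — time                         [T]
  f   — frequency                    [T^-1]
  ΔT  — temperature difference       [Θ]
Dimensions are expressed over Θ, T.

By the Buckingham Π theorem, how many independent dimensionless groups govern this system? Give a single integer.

Dimensional matrix (Θ×T by ω×t×f×ΔT):
  Θ: [ 0  0  0  1]
  T: [-1  1 -1  0]
Row reduction gives pivot columns ω,ΔT; rank = 2
4 vars − rank 2 = 2 Π groups

2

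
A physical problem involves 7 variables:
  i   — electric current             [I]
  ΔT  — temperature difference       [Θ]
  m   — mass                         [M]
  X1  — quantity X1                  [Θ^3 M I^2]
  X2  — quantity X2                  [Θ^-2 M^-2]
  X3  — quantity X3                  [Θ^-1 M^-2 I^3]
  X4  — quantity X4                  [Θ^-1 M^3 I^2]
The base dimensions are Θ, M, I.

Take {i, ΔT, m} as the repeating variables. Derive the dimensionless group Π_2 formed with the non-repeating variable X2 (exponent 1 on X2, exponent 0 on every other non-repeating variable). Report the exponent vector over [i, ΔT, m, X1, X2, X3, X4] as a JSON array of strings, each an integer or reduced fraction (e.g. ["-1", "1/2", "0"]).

["0", "2", "2", "0", "1", "0", "0"]

Dimensional matrix (Θ×M×I by i×ΔT×m×X1×X2×X3×X4):
  Θ: [ 0  1  0  3 -2 -1 -1]
  M: [ 0  0  1  1 -2 -2  3]
  I: [ 1  0  0  2  0  3  2]
Echelon form has 3 nonzero rows (pivots: i,ΔT,m)
Repeat: i,ΔT,m; free: X1,X2,X3,X4
RREF:
  r0: [   1    0    0    2    0    3    2]
  r1: [   0    1    0    3   -2   -1   -1]
  r2: [   0    0    1    1   -2   -2    3]
Fix exponent of X2 at 1, X1 at 0, X3 at 0, X4 at 0; solve each RREF row for its pivot's exponent:
  r0: exp(i) + (0)·1 = 0 ⇒ exp(i) = 0
  r1: exp(ΔT) + (-2)·1 = 0 ⇒ exp(ΔT) = 2
  r2: exp(m) + (-2)·1 = 0 ⇒ exp(m) = 2
Π_2 = ΔT^2 · m^2 · X2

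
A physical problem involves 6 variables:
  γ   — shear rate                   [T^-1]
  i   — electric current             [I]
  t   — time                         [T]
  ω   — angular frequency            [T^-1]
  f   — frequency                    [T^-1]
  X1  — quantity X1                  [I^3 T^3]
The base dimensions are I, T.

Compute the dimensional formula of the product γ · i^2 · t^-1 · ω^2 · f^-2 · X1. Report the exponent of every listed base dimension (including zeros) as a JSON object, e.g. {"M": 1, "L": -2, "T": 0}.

Dimensional matrix (I×T by γ×i×t×ω×f×X1):
  I: [ 0  1  0  0  0  3]
  T: [-1  0  1 -1 -1  3]
  [I]: (1)·0+(2)·1+(-1)·0+(2)·0+(-2)·0+(1)·3 = 5
  [T]: (1)·-1+(2)·0+(-1)·1+(2)·-1+(-2)·-1+(1)·3 = 1
⇒ I^5 T

{"I": 5, "T": 1}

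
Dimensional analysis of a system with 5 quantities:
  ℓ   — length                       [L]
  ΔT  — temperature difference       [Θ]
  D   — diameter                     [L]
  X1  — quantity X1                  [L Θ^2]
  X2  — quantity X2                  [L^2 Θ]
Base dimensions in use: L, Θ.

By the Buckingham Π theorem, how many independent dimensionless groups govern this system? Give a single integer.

3

Dimensional matrix (L×Θ by ℓ×ΔT×D×X1×X2):
  L: [ 1  0  1  1  2]
  Θ: [ 0  1  0  2  1]
Row reduction gives pivot columns ℓ,ΔT; rank = 2
n=5, r=2 ⇒ 3 dimensionless groups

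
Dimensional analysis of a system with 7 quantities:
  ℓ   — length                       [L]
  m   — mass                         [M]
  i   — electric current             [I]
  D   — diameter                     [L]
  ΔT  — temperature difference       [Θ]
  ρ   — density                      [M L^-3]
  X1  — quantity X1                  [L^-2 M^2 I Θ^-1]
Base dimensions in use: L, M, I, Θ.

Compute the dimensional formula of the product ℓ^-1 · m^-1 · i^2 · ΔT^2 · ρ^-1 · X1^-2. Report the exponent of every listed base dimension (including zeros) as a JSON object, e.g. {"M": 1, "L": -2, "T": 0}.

Exponent matrix [L,M,I,Θ] × [ℓ,m,i,D,ΔT,ρ,X1]:
  L: [ 1  0  0  1  0 -3 -2]
  M: [ 0  1  0  0  0  1  2]
  I: [ 0  0  1  0  0  0  1]
  Θ: [ 0  0  0  0  1  0 -1]
  [L]: (-1)·1+(-1)·0+(2)·0+(2)·0+(-1)·-3+(-2)·-2 = 6
  [M]: (-1)·0+(-1)·1+(2)·0+(2)·0+(-1)·1+(-2)·2 = -6
  [I]: (-1)·0+(-1)·0+(2)·1+(2)·0+(-1)·0+(-2)·1 = 0
  [Θ]: (-1)·0+(-1)·0+(2)·0+(2)·1+(-1)·0+(-2)·-1 = 4
⇒ L^6 M^-6 Θ^4

{"L": 6, "M": -6, "I": 0, "Θ": 4}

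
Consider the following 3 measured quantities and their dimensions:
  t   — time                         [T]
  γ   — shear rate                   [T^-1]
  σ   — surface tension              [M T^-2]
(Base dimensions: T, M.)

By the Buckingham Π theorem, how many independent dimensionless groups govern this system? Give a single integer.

1

Write exponents as rows T,M / cols t,γ,σ:
  T: [ 1 -1 -2]
  M: [ 0  0  1]
Echelon form has 2 nonzero rows (pivots: t,σ)
n=3, r=2 ⇒ 1 dimensionless group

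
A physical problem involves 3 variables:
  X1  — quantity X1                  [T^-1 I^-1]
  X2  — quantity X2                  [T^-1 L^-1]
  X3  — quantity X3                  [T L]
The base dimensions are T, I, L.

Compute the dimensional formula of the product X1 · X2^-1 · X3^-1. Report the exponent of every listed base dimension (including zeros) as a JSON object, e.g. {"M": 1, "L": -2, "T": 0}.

{"T": -1, "I": -1, "L": 0}

Dimensional matrix (T×I×L by X1×X2×X3):
  T: [-1 -1  1]
  I: [-1  0  0]
  L: [ 0 -1  1]
  [T]: (1)·-1+(-1)·-1+(-1)·1 = -1
  [I]: (1)·-1+(-1)·0+(-1)·0 = -1
  [L]: (1)·0+(-1)·-1+(-1)·1 = 0
⇒ T^-1 I^-1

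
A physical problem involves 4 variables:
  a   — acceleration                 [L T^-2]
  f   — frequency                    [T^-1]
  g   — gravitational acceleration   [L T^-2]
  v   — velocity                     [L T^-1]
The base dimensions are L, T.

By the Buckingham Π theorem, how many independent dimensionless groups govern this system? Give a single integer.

Dimensional matrix (L×T by a×f×g×v):
  L: [ 1  0  1  1]
  T: [-2 -1 -2 -1]
Echelon form has 2 nonzero rows (pivots: a,f)
n=4, r=2 ⇒ 2 dimensionless groups

2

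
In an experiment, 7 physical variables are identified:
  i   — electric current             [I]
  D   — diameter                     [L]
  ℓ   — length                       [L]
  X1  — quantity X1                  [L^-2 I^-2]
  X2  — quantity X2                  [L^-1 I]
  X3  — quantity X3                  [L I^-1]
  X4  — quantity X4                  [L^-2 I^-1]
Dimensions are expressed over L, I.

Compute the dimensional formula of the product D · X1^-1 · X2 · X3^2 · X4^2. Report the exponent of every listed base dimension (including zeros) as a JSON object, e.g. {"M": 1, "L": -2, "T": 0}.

{"L": 0, "I": -1}

Exponent matrix [L,I] × [i,D,ℓ,X1,X2,X3,X4]:
  L: [ 0  1  1 -2 -1  1 -2]
  I: [ 1  0  0 -2  1 -1 -1]
  [L]: (1)·1+(-1)·-2+(1)·-1+(2)·1+(2)·-2 = 0
  [I]: (1)·0+(-1)·-2+(1)·1+(2)·-1+(2)·-1 = -1
⇒ I^-1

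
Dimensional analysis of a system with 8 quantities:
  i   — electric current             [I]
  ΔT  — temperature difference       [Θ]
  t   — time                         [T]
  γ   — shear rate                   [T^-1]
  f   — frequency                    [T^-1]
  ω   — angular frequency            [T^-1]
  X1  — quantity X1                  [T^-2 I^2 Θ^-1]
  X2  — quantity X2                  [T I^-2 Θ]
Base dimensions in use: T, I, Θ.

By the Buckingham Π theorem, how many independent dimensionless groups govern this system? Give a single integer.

5

Write exponents as rows T,I,Θ / cols i,ΔT,t,γ,f,ω,X1,X2:
  T: [ 0  0  1 -1 -1 -1 -2  1]
  I: [ 1  0  0  0  0  0  2 -2]
  Θ: [ 0  1  0  0  0  0 -1  1]
Row reduction gives pivot columns i,ΔT,t; rank = 3
Π count = n − r = 8 − 3 = 5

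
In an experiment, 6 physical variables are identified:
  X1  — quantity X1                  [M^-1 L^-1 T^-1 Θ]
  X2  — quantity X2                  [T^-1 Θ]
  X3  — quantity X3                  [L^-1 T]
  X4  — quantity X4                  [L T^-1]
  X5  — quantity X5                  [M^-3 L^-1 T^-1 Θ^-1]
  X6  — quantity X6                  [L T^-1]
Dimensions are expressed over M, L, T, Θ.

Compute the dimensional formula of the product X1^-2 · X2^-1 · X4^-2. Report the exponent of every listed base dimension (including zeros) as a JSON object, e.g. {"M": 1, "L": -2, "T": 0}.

Write exponents as rows M,L,T,Θ / cols X1,X2,X3,X4,X5,X6:
  M: [-1  0  0  0 -3  0]
  L: [-1  0 -1  1 -1  1]
  T: [-1 -1  1 -1 -1 -1]
  Θ: [ 1  1  0  0 -1  0]
  [M]: (-2)·-1+(-1)·0+(-2)·0 = 2
  [L]: (-2)·-1+(-1)·0+(-2)·1 = 0
  [T]: (-2)·-1+(-1)·-1+(-2)·-1 = 5
  [Θ]: (-2)·1+(-1)·1+(-2)·0 = -3
⇒ M^2 T^5 Θ^-3

{"M": 2, "L": 0, "T": 5, "Θ": -3}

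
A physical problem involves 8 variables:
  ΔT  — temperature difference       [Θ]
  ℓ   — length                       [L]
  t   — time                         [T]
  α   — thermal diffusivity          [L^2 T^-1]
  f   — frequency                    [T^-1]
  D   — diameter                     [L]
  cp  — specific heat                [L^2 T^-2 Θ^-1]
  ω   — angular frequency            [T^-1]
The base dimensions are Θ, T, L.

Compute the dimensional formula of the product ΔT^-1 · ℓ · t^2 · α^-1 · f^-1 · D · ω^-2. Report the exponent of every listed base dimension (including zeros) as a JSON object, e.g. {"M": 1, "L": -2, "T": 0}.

Write exponents as rows Θ,T,L / cols ΔT,ℓ,t,α,f,D,cp,ω:
  Θ: [ 1  0  0  0  0  0 -1  0]
  T: [ 0  0  1 -1 -1  0 -2 -1]
  L: [ 0  1  0  2  0  1  2  0]
  [Θ]: (-1)·1+(1)·0+(2)·0+(-1)·0+(-1)·0+(1)·0+(-2)·0 = -1
  [T]: (-1)·0+(1)·0+(2)·1+(-1)·-1+(-1)·-1+(1)·0+(-2)·-1 = 6
  [L]: (-1)·0+(1)·1+(2)·0+(-1)·2+(-1)·0+(1)·1+(-2)·0 = 0
⇒ Θ^-1 T^6

{"Θ": -1, "T": 6, "L": 0}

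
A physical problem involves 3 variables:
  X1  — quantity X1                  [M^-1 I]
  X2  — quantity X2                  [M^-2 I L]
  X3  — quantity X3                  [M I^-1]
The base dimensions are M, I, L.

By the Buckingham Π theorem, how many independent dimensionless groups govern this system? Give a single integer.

1

Write exponents as rows M,I,L / cols X1,X2,X3:
  M: [-1 -2  1]
  I: [ 1  1 -1]
  L: [ 0  1  0]
RREF → pivots at {X1,X2} ⇒ r = 2
n=3, r=2 ⇒ 1 dimensionless group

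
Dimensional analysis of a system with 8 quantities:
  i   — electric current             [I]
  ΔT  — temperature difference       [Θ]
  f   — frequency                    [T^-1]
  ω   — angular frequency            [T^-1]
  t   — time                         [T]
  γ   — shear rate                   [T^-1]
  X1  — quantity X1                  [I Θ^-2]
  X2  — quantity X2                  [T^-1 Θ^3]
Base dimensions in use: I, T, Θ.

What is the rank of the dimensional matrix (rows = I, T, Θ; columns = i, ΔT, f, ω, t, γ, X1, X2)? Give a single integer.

3

Exponent matrix [I,T,Θ] × [i,ΔT,f,ω,t,γ,X1,X2]:
  I: [ 1  0  0  0  0  0  1  0]
  T: [ 0  0 -1 -1  1 -1  0 -1]
  Θ: [ 0  1  0  0  0  0 -2  3]
Echelon form has 3 nonzero rows (pivots: i,ΔT,f)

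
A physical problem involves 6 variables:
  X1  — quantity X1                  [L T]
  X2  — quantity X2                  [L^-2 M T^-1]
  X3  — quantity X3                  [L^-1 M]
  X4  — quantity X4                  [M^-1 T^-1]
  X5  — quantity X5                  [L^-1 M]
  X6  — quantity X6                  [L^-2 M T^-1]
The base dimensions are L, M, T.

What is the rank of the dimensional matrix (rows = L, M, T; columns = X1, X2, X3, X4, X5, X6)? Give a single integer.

2

Write exponents as rows L,M,T / cols X1,X2,X3,X4,X5,X6:
  L: [ 1 -2 -1  0 -1 -2]
  M: [ 0  1  1 -1  1  1]
  T: [ 1 -1  0 -1  0 -1]
Echelon form has 2 nonzero rows (pivots: X1,X2)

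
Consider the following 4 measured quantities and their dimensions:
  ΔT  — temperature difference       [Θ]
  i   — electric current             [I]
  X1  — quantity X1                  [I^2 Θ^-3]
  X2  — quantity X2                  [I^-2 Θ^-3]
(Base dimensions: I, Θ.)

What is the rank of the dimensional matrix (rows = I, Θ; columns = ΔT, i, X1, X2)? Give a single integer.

Exponent matrix [I,Θ] × [ΔT,i,X1,X2]:
  I: [ 0  1  2 -2]
  Θ: [ 1  0 -3 -3]
Row reduction gives pivot columns ΔT,i; rank = 2

2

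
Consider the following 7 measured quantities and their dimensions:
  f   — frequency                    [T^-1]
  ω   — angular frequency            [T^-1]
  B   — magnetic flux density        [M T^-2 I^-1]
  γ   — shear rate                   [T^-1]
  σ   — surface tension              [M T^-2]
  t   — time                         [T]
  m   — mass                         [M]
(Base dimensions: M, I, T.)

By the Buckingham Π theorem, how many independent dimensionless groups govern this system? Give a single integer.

Write exponents as rows M,I,T / cols f,ω,B,γ,σ,t,m:
  M: [ 0  0  1  0  1  0  1]
  I: [ 0  0 -1  0  0  0  0]
  T: [-1 -1 -2 -1 -2  1  0]
Echelon form has 3 nonzero rows (pivots: f,B,σ)
Π count = n − r = 7 − 3 = 4

4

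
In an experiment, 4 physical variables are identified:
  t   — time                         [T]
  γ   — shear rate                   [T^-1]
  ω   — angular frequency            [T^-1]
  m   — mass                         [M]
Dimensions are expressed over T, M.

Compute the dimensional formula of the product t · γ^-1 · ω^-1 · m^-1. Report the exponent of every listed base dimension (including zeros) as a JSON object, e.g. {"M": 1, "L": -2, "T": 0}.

Exponent matrix [T,M] × [t,γ,ω,m]:
  T: [ 1 -1 -1  0]
  M: [ 0  0  0  1]
  [T]: (1)·1+(-1)·-1+(-1)·-1+(-1)·0 = 3
  [M]: (1)·0+(-1)·0+(-1)·0+(-1)·1 = -1
⇒ T^3 M^-1

{"T": 3, "M": -1}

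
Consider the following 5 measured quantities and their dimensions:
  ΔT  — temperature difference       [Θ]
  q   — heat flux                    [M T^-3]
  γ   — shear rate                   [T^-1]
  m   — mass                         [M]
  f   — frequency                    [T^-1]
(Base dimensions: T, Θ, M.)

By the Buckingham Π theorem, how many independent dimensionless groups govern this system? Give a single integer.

Dimensional matrix (T×Θ×M by ΔT×q×γ×m×f):
  T: [ 0 -3 -1  0 -1]
  Θ: [ 1  0  0  0  0]
  M: [ 0  1  0  1  0]
RREF → pivots at {ΔT,q,γ} ⇒ r = 3
Π count = n − r = 5 − 3 = 2

2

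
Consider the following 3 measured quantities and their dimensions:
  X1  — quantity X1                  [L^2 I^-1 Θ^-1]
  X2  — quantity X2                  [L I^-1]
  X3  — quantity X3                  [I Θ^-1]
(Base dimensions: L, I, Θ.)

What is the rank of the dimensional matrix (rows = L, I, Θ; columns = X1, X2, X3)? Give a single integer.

Dimensional matrix (L×I×Θ by X1×X2×X3):
  L: [ 2  1  0]
  I: [-1 -1  1]
  Θ: [-1  0 -1]
Row reduction gives pivot columns X1,X2; rank = 2

2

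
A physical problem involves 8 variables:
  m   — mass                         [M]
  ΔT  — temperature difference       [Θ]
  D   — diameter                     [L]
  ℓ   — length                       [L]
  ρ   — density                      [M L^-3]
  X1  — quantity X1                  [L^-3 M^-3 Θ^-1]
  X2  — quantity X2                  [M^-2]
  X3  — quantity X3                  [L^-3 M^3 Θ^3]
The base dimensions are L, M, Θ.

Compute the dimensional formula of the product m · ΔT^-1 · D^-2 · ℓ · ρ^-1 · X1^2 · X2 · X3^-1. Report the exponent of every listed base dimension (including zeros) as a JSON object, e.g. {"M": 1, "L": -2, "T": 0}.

Exponent matrix [L,M,Θ] × [m,ΔT,D,ℓ,ρ,X1,X2,X3]:
  L: [ 0  0  1  1 -3 -3  0 -3]
  M: [ 1  0  0  0  1 -3 -2  3]
  Θ: [ 0  1  0  0  0 -1  0  3]
  [L]: (1)·0+(-1)·0+(-2)·1+(1)·1+(-1)·-3+(2)·-3+(1)·0+(-1)·-3 = -1
  [M]: (1)·1+(-1)·0+(-2)·0+(1)·0+(-1)·1+(2)·-3+(1)·-2+(-1)·3 = -11
  [Θ]: (1)·0+(-1)·1+(-2)·0+(1)·0+(-1)·0+(2)·-1+(1)·0+(-1)·3 = -6
⇒ L^-1 M^-11 Θ^-6

{"L": -1, "M": -11, "Θ": -6}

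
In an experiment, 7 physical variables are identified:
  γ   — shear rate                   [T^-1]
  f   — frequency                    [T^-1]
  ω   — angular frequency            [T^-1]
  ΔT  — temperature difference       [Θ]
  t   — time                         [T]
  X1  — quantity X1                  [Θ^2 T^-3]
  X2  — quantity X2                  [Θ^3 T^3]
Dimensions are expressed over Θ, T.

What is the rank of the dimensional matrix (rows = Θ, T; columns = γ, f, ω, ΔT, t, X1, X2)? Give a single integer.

Dimensional matrix (Θ×T by γ×f×ω×ΔT×t×X1×X2):
  Θ: [ 0  0  0  1  0  2  3]
  T: [-1 -1 -1  0  1 -3  3]
RREF → pivots at {γ,ΔT} ⇒ r = 2

2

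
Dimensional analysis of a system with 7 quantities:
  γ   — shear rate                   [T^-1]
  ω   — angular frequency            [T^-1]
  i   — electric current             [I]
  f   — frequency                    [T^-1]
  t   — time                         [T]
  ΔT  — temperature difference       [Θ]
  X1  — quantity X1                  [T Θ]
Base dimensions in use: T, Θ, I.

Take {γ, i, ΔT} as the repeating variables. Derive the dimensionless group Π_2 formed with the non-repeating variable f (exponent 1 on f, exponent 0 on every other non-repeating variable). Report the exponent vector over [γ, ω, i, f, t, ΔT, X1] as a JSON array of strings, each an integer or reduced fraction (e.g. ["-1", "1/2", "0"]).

Dimensional matrix (T×Θ×I by γ×ω×i×f×t×ΔT×X1):
  T: [-1 -1  0 -1  1  0  1]
  Θ: [ 0  0  0  0  0  1  1]
  I: [ 0  0  1  0  0  0  0]
Echelon form has 3 nonzero rows (pivots: γ,i,ΔT)
Repeat: γ,i,ΔT; free: ω,f,t,X1
RREF:
  r0: [   1    1    0    1   -1    0   -1]
  r1: [   0    0    1    0    0    0    0]
  r2: [   0    0    0    0    0    1    1]
Fix exponent of f at 1, ω at 0, t at 0, X1 at 0; solve each RREF row for its pivot's exponent:
  r0: exp(γ) + (1)·1 = 0 ⇒ exp(γ) = -1
  r1: exp(i) + (0)·1 = 0 ⇒ exp(i) = 0
  r2: exp(ΔT) + (0)·1 = 0 ⇒ exp(ΔT) = 0
Π_2 = γ^-1 · f

["-1", "0", "0", "1", "0", "0", "0"]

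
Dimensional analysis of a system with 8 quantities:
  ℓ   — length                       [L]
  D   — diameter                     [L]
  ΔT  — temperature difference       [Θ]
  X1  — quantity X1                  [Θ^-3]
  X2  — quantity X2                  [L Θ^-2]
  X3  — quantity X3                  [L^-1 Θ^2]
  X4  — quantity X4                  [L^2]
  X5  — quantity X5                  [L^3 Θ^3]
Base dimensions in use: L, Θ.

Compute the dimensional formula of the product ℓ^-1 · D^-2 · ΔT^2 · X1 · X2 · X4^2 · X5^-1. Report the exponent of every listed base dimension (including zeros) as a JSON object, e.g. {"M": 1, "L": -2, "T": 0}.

Write exponents as rows L,Θ / cols ℓ,D,ΔT,X1,X2,X3,X4,X5:
  L: [ 1  1  0  0  1 -1  2  3]
  Θ: [ 0  0  1 -3 -2  2  0  3]
  [L]: (-1)·1+(-2)·1+(2)·0+(1)·0+(1)·1+(2)·2+(-1)·3 = -1
  [Θ]: (-1)·0+(-2)·0+(2)·1+(1)·-3+(1)·-2+(2)·0+(-1)·3 = -6
⇒ L^-1 Θ^-6

{"L": -1, "Θ": -6}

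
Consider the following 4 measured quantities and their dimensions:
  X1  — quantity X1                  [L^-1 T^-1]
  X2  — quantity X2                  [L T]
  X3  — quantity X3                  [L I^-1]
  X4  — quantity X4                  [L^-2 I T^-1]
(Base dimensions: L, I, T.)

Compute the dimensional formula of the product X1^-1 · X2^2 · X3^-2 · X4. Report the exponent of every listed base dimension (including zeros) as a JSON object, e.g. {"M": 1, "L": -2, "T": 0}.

Write exponents as rows L,I,T / cols X1,X2,X3,X4:
  L: [-1  1  1 -2]
  I: [ 0  0 -1  1]
  T: [-1  1  0 -1]
  [L]: (-1)·-1+(2)·1+(-2)·1+(1)·-2 = -1
  [I]: (-1)·0+(2)·0+(-2)·-1+(1)·1 = 3
  [T]: (-1)·-1+(2)·1+(-2)·0+(1)·-1 = 2
⇒ L^-1 I^3 T^2

{"L": -1, "I": 3, "T": 2}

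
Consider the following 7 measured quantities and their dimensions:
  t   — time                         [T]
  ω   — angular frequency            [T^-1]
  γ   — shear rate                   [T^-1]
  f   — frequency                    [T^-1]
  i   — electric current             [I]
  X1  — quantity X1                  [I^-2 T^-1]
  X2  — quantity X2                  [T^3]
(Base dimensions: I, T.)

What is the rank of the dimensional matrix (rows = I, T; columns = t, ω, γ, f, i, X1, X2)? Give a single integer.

2

Exponent matrix [I,T] × [t,ω,γ,f,i,X1,X2]:
  I: [ 0  0  0  0  1 -2  0]
  T: [ 1 -1 -1 -1  0 -1  3]
Echelon form has 2 nonzero rows (pivots: t,i)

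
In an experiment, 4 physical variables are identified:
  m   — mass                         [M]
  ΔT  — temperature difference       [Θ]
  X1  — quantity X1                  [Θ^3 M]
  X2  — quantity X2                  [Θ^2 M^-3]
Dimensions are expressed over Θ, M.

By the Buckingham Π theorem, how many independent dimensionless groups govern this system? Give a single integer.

2

Write exponents as rows Θ,M / cols m,ΔT,X1,X2:
  Θ: [ 0  1  3  2]
  M: [ 1  0  1 -3]
Echelon form has 2 nonzero rows (pivots: m,ΔT)
n=4, r=2 ⇒ 2 dimensionless groups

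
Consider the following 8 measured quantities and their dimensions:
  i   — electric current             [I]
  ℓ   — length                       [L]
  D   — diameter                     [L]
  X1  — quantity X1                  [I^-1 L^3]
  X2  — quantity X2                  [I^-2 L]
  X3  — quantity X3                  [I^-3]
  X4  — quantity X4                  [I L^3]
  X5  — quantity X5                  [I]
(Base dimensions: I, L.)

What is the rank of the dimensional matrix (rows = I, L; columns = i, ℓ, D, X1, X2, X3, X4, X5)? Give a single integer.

2

Exponent matrix [I,L] × [i,ℓ,D,X1,X2,X3,X4,X5]:
  I: [ 1  0  0 -1 -2 -3  1  1]
  L: [ 0  1  1  3  1  0  3  0]
RREF → pivots at {i,ℓ} ⇒ r = 2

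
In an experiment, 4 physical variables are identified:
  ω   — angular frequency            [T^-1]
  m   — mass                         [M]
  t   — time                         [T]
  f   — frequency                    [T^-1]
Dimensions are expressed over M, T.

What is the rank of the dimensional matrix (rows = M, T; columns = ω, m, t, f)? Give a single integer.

2

Exponent matrix [M,T] × [ω,m,t,f]:
  M: [ 0  1  0  0]
  T: [-1  0  1 -1]
Row reduction gives pivot columns ω,m; rank = 2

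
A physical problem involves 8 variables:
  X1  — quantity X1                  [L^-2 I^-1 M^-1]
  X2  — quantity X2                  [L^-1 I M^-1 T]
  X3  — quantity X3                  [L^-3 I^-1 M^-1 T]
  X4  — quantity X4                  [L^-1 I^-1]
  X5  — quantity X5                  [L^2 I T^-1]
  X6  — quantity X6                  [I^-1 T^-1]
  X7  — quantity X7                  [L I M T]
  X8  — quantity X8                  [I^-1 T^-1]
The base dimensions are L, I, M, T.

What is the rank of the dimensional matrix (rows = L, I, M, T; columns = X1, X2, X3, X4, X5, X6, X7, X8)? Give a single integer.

3

Dimensional matrix (L×I×M×T by X1×X2×X3×X4×X5×X6×X7×X8):
  L: [-2 -1 -3 -1  2  0  1  0]
  I: [-1  1 -1 -1  1 -1  1 -1]
  M: [-1 -1 -1  0  0  0  1  0]
  T: [ 0  1  1  0 -1 -1  1 -1]
RREF → pivots at {X1,X2,X3} ⇒ r = 3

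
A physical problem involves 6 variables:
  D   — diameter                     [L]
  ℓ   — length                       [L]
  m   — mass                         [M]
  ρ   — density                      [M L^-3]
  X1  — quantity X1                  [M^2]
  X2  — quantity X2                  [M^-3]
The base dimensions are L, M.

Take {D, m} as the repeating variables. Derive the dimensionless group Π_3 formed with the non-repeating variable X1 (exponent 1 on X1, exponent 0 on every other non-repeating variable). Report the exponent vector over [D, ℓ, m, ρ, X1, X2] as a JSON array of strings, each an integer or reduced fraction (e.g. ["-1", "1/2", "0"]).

["0", "0", "-2", "0", "1", "0"]

Dimensional matrix (L×M by D×ℓ×m×ρ×X1×X2):
  L: [ 1  1  0 -3  0  0]
  M: [ 0  0  1  1  2 -3]
Echelon form has 2 nonzero rows (pivots: D,m)
Repeat: D,m; free: ℓ,ρ,X1,X2
RREF:
  r0: [   1    1    0   -3    0    0]
  r1: [   0    0    1    1    2   -3]
Fix exponent of X1 at 1, ℓ at 0, ρ at 0, X2 at 0; solve each RREF row for its pivot's exponent:
  r0: exp(D) + (0)·1 = 0 ⇒ exp(D) = 0
  r1: exp(m) + (2)·1 = 0 ⇒ exp(m) = -2
Π_3 = m^-2 · X1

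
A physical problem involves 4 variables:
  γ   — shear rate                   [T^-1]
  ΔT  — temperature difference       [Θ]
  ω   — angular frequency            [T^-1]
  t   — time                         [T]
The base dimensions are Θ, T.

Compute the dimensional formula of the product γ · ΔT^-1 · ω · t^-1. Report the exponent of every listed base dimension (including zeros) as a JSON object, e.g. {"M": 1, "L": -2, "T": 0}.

{"Θ": -1, "T": -3}

Exponent matrix [Θ,T] × [γ,ΔT,ω,t]:
  Θ: [ 0  1  0  0]
  T: [-1  0 -1  1]
  [Θ]: (1)·0+(-1)·1+(1)·0+(-1)·0 = -1
  [T]: (1)·-1+(-1)·0+(1)·-1+(-1)·1 = -3
⇒ Θ^-1 T^-3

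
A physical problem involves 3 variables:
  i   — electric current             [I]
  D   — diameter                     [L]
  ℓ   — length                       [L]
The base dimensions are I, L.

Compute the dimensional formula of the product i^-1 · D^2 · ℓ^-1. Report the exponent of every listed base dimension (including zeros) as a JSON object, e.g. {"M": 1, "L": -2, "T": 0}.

{"I": -1, "L": 1}

Exponent matrix [I,L] × [i,D,ℓ]:
  I: [ 1  0  0]
  L: [ 0  1  1]
  [I]: (-1)·1+(2)·0+(-1)·0 = -1
  [L]: (-1)·0+(2)·1+(-1)·1 = 1
⇒ I^-1 L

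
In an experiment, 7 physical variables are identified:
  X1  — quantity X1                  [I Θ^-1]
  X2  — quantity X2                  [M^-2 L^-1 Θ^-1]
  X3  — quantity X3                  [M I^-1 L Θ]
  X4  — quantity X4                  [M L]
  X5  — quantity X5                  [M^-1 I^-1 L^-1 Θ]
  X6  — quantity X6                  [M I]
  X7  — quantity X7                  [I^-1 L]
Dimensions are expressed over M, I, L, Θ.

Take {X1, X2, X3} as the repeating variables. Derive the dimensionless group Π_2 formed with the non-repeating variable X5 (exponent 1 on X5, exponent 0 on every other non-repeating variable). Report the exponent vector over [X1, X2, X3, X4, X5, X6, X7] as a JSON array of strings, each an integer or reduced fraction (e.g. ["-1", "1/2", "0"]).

Dimensional matrix (M×I×L×Θ by X1×X2×X3×X4×X5×X6×X7):
  M: [ 0 -2  1  1 -1  1  0]
  I: [ 1  0 -1  0 -1  1 -1]
  L: [ 0 -1  1  1 -1  0  1]
  Θ: [-1 -1  1  0  1  0  0]
Echelon form has 3 nonzero rows (pivots: X1,X2,X3)
Pivot set = {X1,X2,X3}, free = {X4,X5,X6,X7}
RREF:
  r0: [   1    0    0    1   -2    0    1]
  r1: [   0    1    0    0    0   -1    1]
  r2: [   0    0    1    1   -1   -1    2]
  r3: [   0    0    0    0    0    0    0]
Fix exponent of X5 at 1, X4 at 0, X6 at 0, X7 at 0; solve each RREF row for its pivot's exponent:
  r0: exp(X1) + (-2)·1 = 0 ⇒ exp(X1) = 2
  r1: exp(X2) + (0)·1 = 0 ⇒ exp(X2) = 0
  r2: exp(X3) + (-1)·1 = 0 ⇒ exp(X3) = 1
Π_2 = X1^2 · X3 · X5

["2", "0", "1", "0", "1", "0", "0"]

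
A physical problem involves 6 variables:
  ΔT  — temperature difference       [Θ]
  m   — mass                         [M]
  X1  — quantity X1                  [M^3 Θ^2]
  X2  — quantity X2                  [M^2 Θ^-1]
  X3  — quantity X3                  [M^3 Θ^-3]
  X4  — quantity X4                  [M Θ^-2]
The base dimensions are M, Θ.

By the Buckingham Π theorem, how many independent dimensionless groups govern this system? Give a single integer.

4

Dimensional matrix (M×Θ by ΔT×m×X1×X2×X3×X4):
  M: [ 0  1  3  2  3  1]
  Θ: [ 1  0  2 -1 -3 -2]
RREF → pivots at {ΔT,m} ⇒ r = 2
Π count = n − r = 6 − 2 = 4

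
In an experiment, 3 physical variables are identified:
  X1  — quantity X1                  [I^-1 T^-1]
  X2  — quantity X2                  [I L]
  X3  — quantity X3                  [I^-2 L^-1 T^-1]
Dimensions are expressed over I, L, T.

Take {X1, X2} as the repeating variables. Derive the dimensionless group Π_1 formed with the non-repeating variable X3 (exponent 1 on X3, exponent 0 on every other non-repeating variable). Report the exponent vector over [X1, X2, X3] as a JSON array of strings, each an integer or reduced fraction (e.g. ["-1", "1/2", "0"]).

["-1", "1", "1"]

Exponent matrix [I,L,T] × [X1,X2,X3]:
  I: [-1  1 -2]
  L: [ 0  1 -1]
  T: [-1  0 -1]
Echelon form has 2 nonzero rows (pivots: X1,X2)
Pivot set = {X1,X2}, free = {X3}
RREF:
  r0: [   1    0    1]
  r1: [   0    1   -1]
  r2: [   0    0    0]
Fix exponent of X3 at 1; solve each RREF row for its pivot's exponent:
  r0: exp(X1) + (1)·1 = 0 ⇒ exp(X1) = -1
  r1: exp(X2) + (-1)·1 = 0 ⇒ exp(X2) = 1
Π_1 = X1^-1 · X2 · X3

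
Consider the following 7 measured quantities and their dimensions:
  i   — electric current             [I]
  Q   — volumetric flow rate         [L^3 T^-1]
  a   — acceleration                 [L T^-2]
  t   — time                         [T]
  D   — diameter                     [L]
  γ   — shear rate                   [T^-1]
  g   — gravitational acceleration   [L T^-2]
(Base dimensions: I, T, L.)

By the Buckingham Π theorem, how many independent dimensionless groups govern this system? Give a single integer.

4

Exponent matrix [I,T,L] × [i,Q,a,t,D,γ,g]:
  I: [ 1  0  0  0  0  0  0]
  T: [ 0 -1 -2  1  0 -1 -2]
  L: [ 0  3  1  0  1  0  1]
Row reduction gives pivot columns i,Q,a; rank = 3
Π count = n − r = 7 − 3 = 4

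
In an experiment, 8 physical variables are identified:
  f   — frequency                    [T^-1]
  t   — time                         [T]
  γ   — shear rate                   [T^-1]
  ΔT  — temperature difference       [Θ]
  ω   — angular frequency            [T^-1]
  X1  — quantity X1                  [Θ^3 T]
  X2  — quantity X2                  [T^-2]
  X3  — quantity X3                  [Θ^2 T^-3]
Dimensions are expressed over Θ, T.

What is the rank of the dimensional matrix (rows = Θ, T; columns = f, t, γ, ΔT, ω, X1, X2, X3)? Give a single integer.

2

Exponent matrix [Θ,T] × [f,t,γ,ΔT,ω,X1,X2,X3]:
  Θ: [ 0  0  0  1  0  3  0  2]
  T: [-1  1 -1  0 -1  1 -2 -3]
Row reduction gives pivot columns f,ΔT; rank = 2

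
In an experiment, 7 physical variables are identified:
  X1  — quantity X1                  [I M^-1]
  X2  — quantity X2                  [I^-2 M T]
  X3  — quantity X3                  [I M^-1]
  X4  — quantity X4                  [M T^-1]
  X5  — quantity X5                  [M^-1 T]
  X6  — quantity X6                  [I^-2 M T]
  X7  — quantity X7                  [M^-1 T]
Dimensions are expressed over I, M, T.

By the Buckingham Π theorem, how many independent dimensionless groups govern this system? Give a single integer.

5

Exponent matrix [I,M,T] × [X1,X2,X3,X4,X5,X6,X7]:
  I: [ 1 -2  1  0  0 -2  0]
  M: [-1  1 -1  1 -1  1 -1]
  T: [ 0  1  0 -1  1  1  1]
Row reduction gives pivot columns X1,X2; rank = 2
Π count = n − r = 7 − 2 = 5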